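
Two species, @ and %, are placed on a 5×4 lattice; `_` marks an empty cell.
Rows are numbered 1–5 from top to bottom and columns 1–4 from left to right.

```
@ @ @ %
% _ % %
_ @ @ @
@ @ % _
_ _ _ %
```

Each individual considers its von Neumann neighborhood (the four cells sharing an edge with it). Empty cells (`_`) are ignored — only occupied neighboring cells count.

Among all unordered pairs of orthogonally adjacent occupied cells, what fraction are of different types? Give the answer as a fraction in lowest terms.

Scan each occupied cell's neighbors to the right and below so each pair is counted once.
From row 1: 3 unlike of 6 pairs (running 3/6).
From row 2: 2 unlike of 3 pairs (running 5/9).
From row 3: 1 unlike of 4 pairs (running 6/13).
From row 4: 1 unlike of 2 pairs (running 7/15).
Total adjacent occupied pairs: 15; unlike-type pairs: 7.
7/15 is already in lowest terms.

7/15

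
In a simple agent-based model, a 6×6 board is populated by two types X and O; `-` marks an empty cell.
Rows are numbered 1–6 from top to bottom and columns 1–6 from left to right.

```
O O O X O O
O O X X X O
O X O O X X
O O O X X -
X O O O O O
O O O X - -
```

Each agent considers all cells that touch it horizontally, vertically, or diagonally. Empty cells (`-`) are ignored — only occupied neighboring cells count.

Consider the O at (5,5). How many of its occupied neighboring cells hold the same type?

Occupied neighbors of (5,5): (4,4)=X, (4,5)=X, (5,4)=O, (5,6)=O, (6,4)=X.
Same type (O): 2 of 5.

2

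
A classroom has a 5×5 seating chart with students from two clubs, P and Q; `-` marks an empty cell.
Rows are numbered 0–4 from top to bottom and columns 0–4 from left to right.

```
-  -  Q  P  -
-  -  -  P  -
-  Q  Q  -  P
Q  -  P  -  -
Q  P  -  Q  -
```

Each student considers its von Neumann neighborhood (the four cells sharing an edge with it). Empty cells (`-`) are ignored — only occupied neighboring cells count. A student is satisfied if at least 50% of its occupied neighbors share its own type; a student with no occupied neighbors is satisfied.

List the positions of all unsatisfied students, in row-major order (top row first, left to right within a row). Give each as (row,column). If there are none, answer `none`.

(0,2), (3,2), (4,1)

Row 0: (0,2)Q 0/1 unhappy · (0,3)P 1/2 ok
Row 1: (1,3)P 1/1 ok
Row 2: (2,1)Q 1/1 ok · (2,2)Q 1/2 ok · (2,4)P 0/0 ok
Row 3: (3,0)Q 1/1 ok · (3,2)P 0/1 unhappy
Row 4: (4,0)Q 1/2 ok · (4,1)P 0/1 unhappy · (4,3)Q 0/0 ok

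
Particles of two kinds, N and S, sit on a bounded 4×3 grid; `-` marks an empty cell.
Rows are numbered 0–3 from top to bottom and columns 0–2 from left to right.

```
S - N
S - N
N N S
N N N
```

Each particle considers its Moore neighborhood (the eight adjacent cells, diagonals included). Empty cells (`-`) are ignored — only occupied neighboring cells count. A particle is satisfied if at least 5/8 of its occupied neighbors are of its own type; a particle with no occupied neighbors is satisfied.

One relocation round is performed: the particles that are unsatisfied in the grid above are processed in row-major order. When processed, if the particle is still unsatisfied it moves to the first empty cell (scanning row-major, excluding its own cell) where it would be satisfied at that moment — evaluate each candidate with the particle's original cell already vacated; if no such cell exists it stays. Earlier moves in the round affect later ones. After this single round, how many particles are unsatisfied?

2

Initially unsatisfied (in order): (1,0), (2,2).
  (1,0): no empty cell satisfies it; stays.
  (2,2): no empty cell satisfies it; stays.
Resulting grid:
S - N
S - N
N N S
N N N
Unsatisfied now: (1,0), (2,2).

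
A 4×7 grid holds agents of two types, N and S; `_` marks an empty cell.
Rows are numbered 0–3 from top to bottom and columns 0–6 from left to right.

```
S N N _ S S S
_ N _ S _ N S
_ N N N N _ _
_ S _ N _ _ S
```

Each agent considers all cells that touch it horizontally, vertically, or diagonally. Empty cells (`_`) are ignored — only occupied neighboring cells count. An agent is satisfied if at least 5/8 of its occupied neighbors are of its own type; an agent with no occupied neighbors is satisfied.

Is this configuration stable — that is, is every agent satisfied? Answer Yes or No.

No

Row 0: (0,0)S 0/2 not · (0,1)N 2/3 satisfied · (0,2)N 2/3 satisfied · (0,4)S 2/3 satisfied · (0,5)S 3/4 satisfied · (0,6)S 2/3 satisfied
Row 1: (1,1)N 4/5 satisfied · (1,3)S 1/5 not · (1,5)N 1/5 not · (1,6)S 2/3 satisfied
Row 2: (2,1)N 2/3 satisfied · (2,2)N 4/6 satisfied · (2,3)N 3/4 satisfied · (2,4)N 3/4 satisfied
Row 3: (3,1)S 0/2 not · (3,3)N 3/3 satisfied · (3,6)S 0/0 satisfied
For instance (0,0) has only 0/2 same-type neighbors, below 5/8.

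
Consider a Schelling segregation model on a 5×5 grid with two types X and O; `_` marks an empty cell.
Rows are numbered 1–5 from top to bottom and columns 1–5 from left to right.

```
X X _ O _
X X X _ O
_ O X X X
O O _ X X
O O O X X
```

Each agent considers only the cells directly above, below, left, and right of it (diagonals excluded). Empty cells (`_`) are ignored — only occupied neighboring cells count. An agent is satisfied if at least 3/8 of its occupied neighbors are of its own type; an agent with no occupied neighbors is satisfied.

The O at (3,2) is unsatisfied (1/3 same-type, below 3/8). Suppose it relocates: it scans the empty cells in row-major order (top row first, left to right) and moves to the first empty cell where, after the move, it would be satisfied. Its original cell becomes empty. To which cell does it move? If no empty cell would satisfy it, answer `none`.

(1,5)

Vacating (3,2). Empty cells in order:
  (1,3): 1/3 same-type → still unsatisfied.
  (1,5): 2/2 same-type → satisfied — stop here.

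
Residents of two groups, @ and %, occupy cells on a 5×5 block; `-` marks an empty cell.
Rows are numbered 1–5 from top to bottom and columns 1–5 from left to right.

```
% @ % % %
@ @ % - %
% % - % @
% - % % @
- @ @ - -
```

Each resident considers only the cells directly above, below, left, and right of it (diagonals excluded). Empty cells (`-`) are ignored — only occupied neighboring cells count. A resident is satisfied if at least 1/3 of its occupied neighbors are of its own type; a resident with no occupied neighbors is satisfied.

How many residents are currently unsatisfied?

(1,1)% 0/2 ✗
(1,2)@ 1/3 ✓
(1,3)% 2/3 ✓
(1,4)% 2/2 ✓
(1,5)% 2/2 ✓
(2,1)@ 1/3 ✓
(2,2)@ 2/4 ✓
(2,3)% 1/2 ✓
(2,5)% 1/2 ✓
(3,1)% 2/3 ✓
(3,2)% 1/2 ✓
(3,4)% 1/2 ✓
(3,5)@ 1/3 ✓
(4,1)% 1/1 ✓
(4,3)% 1/2 ✓
(4,4)% 2/3 ✓
(4,5)@ 1/2 ✓
(5,2)@ 1/1 ✓
(5,3)@ 1/2 ✓
Unsatisfied: (1,1) — 1 in total.

1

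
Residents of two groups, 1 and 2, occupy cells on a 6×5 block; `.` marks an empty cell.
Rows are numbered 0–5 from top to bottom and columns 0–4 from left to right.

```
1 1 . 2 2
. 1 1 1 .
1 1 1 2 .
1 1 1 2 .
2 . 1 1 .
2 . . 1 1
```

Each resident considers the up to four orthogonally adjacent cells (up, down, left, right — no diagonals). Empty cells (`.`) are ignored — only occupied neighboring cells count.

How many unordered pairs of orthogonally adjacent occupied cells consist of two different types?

Scan each occupied cell's neighbors to the right and below so each pair is counted once.
From row 0: 1 unlike of 4 pairs (running 1/4).
From row 1: 1 unlike of 5 pairs (running 2/9).
From row 2: 1 unlike of 7 pairs (running 3/16).
From row 3: 3 unlike of 6 pairs (running 6/22).
From row 4: 0 unlike of 3 pairs (running 6/25).
From row 5: 0 unlike of 1 pairs (running 6/26).
Total adjacent occupied pairs: 26; unlike-type pairs: 6.

6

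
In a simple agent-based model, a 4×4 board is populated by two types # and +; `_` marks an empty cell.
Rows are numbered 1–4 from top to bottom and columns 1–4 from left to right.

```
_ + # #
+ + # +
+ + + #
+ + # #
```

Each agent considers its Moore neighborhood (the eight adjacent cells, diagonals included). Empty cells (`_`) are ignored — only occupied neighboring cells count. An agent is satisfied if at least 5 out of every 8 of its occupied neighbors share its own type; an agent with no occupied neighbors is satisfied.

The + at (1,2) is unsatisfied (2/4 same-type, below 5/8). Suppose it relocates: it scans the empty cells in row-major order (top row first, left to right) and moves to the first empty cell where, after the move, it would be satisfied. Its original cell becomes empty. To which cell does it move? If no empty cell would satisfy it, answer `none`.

(1,1)

Vacating (1,2). Empty cells in order:
  (1,1): 2/2 same-type → satisfied — stop here.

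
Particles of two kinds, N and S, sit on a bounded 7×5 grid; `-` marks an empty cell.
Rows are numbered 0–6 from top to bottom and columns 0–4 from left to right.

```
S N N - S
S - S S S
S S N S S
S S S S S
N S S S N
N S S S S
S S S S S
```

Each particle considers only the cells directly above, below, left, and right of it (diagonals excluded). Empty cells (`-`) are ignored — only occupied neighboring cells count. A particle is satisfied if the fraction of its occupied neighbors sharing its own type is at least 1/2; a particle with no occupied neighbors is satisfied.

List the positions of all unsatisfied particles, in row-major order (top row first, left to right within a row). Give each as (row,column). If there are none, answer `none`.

(1,2), (2,2), (4,0), (4,4), (5,0)

(0,0)S 1/2 ✓
(0,1)N 1/2 ✓
(0,2)N 1/2 ✓
(0,4)S 1/1 ✓
(1,0)S 2/2 ✓
(1,2)S 1/3 ✗
(1,3)S 3/3 ✓
(1,4)S 3/3 ✓
(2,0)S 3/3 ✓
(2,1)S 2/3 ✓
(2,2)N 0/4 ✗
(2,3)S 3/4 ✓
(2,4)S 3/3 ✓
(3,0)S 2/3 ✓
(3,1)S 4/4 ✓
(3,2)S 3/4 ✓
(3,3)S 4/4 ✓
(3,4)S 2/3 ✓
(4,0)N 1/3 ✗
(4,1)S 3/4 ✓
(4,2)S 4/4 ✓
(4,3)S 3/4 ✓
(4,4)N 0/3 ✗
(5,0)N 1/3 ✗
(5,1)S 3/4 ✓
(5,2)S 4/4 ✓
(5,3)S 4/4 ✓
(5,4)S 2/3 ✓
(6,0)S 1/2 ✓
(6,1)S 3/3 ✓
(6,2)S 3/3 ✓
(6,3)S 3/3 ✓
(6,4)S 2/2 ✓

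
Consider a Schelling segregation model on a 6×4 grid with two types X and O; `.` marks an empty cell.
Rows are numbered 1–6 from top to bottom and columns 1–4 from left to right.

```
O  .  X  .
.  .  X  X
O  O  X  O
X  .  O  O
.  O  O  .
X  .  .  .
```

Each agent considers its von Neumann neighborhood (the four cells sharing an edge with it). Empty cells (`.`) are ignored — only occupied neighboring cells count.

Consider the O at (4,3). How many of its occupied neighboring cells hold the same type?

2

Occupied neighbors of (4,3): (3,3)=X, (5,3)=O, (4,4)=O.
Same type (O): 2 of 3.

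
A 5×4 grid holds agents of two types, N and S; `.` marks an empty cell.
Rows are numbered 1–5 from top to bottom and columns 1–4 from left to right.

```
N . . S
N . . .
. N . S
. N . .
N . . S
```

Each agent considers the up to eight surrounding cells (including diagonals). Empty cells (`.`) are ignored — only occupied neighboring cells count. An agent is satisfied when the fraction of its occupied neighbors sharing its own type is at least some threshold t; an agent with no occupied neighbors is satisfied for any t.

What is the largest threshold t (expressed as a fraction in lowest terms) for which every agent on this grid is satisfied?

Row 1: (1,1)N 1/1 · (1,4)S — no occupied neighbors
Row 2: (2,1)N 2/2
Row 3: (3,2)N 2/2 · (3,4)S — no occupied neighbors
Row 4: (4,2)N 2/2
Row 5: (5,1)N 1/1 · (5,4)S — no occupied neighbors
The smallest same-type fraction is 1/1 at (1,1), which reduces to 1/1. Any threshold above that leaves this agent unsatisfied.

1/1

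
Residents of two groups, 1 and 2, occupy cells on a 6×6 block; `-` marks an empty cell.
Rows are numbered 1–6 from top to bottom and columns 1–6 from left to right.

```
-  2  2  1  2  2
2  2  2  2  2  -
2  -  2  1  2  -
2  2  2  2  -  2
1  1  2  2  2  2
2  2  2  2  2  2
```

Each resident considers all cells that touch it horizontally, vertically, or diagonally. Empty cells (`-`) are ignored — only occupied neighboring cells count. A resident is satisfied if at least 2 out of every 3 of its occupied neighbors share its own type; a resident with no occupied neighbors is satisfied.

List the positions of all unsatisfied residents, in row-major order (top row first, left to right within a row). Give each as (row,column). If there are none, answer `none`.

(1,2)2 4/4 ok
(1,3)2 4/5 ok
(1,4)1 0/5 unhappy
(1,5)2 3/4 ok
(1,6)2 2/2 ok
(2,1)2 3/3 ok
(2,2)2 6/6 ok
(2,3)2 5/7 ok
(2,4)2 6/8 ok
(2,5)2 4/6 ok
(3,1)2 4/4 ok
(3,3)2 6/7 ok
(3,4)1 0/7 unhappy
(3,5)2 4/5 ok
(4,1)2 2/4 unhappy
(4,2)2 5/7 ok
(4,3)2 5/7 ok
(4,4)2 6/7 ok
(4,6)2 3/3 ok
(5,1)1 1/5 unhappy
(5,2)1 1/8 unhappy
(5,3)2 7/8 ok
(5,4)2 7/7 ok
(5,5)2 7/7 ok
(5,6)2 4/4 ok
(6,1)2 1/3 unhappy
(6,2)2 3/5 unhappy
(6,3)2 4/5 ok
(6,4)2 5/5 ok
(6,5)2 5/5 ok
(6,6)2 3/3 ok

(1,4), (3,4), (4,1), (5,1), (5,2), (6,1), (6,2)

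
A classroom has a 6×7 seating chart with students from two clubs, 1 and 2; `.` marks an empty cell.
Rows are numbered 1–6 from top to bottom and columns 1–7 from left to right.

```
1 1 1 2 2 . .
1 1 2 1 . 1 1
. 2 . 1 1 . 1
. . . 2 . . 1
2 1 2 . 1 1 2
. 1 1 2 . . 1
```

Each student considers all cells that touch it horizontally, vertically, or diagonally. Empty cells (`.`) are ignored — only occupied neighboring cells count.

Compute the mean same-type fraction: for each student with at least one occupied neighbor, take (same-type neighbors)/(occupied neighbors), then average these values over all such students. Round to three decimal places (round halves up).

0.537

Row 1: (1,1)1 3/3 · (1,2)1 4/5 · (1,3)1 3/5 · (1,4)2 2/4 · (1,5)2 1/3
Row 2: (2,1)1 3/4 · (2,2)1 4/6 · (2,3)2 2/7 · (2,4)1 3/6 · (2,6)1 3/4 · (2,7)1 2/2
Row 3: (3,2)2 1/3 · (3,4)1 2/4 · (3,5)1 3/4 · (3,7)1 3/3
Row 4: (4,4)2 1/4 · (4,7)1 2/3
Row 5: (5,1)2 0/2 · (5,2)1 2/4 · (5,3)2 2/5 · (5,5)1 1/3 · (5,6)1 3/4 · (5,7)2 0/3
Row 6: (6,2)1 2/4 · (6,3)1 2/4 · (6,4)2 1/3 · (6,7)1 1/2
Sum over 27 students: 3/3 + 4/5 + 3/5 + 2/4 + 1/3 + 3/4 + 4/6 + 2/7 + 3/6 + 3/4 + 2/2 + 1/3 + 2/4 + 3/4 + 3/3 + 1/4 + 2/3 + 0/2 + 2/4 + 2/5 + 1/3 + 3/4 + 0/3 + 2/4 + 2/4 + 1/3 + 1/2 = 6091/420; mean = 6091/420 ÷ 27 = 6091/11340 = 0.537125… → 0.537.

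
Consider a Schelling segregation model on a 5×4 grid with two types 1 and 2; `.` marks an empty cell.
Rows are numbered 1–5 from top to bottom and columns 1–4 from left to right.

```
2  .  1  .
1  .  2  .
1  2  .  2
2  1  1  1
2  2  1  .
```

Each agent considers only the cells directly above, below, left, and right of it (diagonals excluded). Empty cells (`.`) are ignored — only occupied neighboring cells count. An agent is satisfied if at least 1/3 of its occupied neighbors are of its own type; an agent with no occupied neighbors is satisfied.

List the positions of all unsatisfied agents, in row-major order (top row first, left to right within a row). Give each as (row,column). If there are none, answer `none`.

(1,1), (1,3), (2,3), (3,2), (3,4), (4,2)

Row 1: (1,1)2 0/1 ✗ · (1,3)1 0/1 ✗
Row 2: (2,1)1 1/2 ✓ · (2,3)2 0/1 ✗
Row 3: (3,1)1 1/3 ✓ · (3,2)2 0/2 ✗ · (3,4)2 0/1 ✗
Row 4: (4,1)2 1/3 ✓ · (4,2)1 1/4 ✗ · (4,3)1 3/3 ✓ · (4,4)1 1/2 ✓
Row 5: (5,1)2 2/2 ✓ · (5,2)2 1/3 ✓ · (5,3)1 1/2 ✓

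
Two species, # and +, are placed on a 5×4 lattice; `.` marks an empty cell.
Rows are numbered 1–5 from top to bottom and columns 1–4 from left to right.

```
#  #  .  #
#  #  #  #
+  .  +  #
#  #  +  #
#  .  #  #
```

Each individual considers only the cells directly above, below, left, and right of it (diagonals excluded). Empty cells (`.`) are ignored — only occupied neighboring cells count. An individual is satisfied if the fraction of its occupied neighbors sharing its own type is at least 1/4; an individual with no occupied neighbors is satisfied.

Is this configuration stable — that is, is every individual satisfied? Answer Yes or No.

No

(1,1)# 2/2 ok
(1,2)# 2/2 ok
(1,4)# 1/1 ok
(2,1)# 2/3 ok
(2,2)# 3/3 ok
(2,3)# 2/3 ok
(2,4)# 3/3 ok
(3,1)+ 0/2 unhappy
(3,3)+ 1/3 ok
(3,4)# 2/3 ok
(4,1)# 2/3 ok
(4,2)# 1/2 ok
(4,3)+ 1/4 ok
(4,4)# 2/3 ok
(5,1)# 1/1 ok
(5,3)# 1/2 ok
(5,4)# 2/2 ok
For instance (3,1) has only 0/2 same-type neighbors, below 1/4.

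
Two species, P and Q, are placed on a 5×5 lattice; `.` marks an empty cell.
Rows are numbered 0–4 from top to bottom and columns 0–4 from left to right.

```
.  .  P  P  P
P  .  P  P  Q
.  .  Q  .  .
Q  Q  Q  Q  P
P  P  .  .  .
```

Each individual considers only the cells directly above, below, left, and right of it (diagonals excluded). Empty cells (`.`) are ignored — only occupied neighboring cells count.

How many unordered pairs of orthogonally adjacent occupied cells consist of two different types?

6

Scan each occupied cell's neighbors to the right and below so each pair is counted once.
From row 0: 1 unlike of 5 pairs (running 1/5).
From row 1: 2 unlike of 3 pairs (running 3/8).
From row 2: 0 unlike of 1 pairs (running 3/9).
From row 3: 3 unlike of 6 pairs (running 6/15).
From row 4: 0 unlike of 1 pairs (running 6/16).
Total adjacent occupied pairs: 16; unlike-type pairs: 6.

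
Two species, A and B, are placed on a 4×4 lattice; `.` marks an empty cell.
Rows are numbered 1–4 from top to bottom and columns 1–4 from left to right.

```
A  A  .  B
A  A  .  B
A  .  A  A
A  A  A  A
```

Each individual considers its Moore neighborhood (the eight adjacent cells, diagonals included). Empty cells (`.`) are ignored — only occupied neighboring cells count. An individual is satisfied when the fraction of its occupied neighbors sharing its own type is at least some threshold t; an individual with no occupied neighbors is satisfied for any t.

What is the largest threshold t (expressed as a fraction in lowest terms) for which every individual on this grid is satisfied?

(1,1)A 3/3
(1,2)A 3/3
(1,4)B 1/1
(2,1)A 4/4
(2,2)A 5/5
(2,4)B 1/3
(3,1)A 4/4
(3,3)A 5/6
(3,4)A 3/4
(4,1)A 2/2
(4,2)A 4/4
(4,3)A 4/4
(4,4)A 3/3
The smallest same-type fraction is 1/3 at (2,4), which reduces to 1/3. Any threshold above that leaves this individual unsatisfied.

1/3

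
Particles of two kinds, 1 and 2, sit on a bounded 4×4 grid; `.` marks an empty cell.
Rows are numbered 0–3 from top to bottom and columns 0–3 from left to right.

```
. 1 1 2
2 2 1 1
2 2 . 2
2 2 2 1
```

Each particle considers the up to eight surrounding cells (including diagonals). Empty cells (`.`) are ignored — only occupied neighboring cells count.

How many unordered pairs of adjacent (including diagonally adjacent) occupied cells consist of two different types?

Scan each occupied cell's neighbors to the right and below (and the two forward diagonals) so each pair is counted once.
Row 0: 1(0,1)–1(0,2)= 1(0,1)–2(1,1)≠ 1(0,1)–1(1,2)= 1(0,1)–2(1,0)≠ 1(0,2)–2(0,3)≠ 1(0,2)–1(1,2)= 1(0,2)–1(1,3)= 1(0,2)–2(1,1)≠ 2(0,3)–1(1,3)≠ 2(0,3)–1(1,2)≠  → 6/10 unlike.
Row 1: 2(1,0)–2(1,1)= 2(1,0)–2(2,0)= 2(1,0)–2(2,1)= 2(1,1)–1(1,2)≠ 2(1,1)–2(2,1)= 2(1,1)–2(2,0)= 1(1,2)–1(1,3)= 1(1,2)–2(2,3)≠ 1(1,2)–2(2,1)≠ 1(1,3)–2(2,3)≠  → 4/10 unlike.
Row 2: 2(2,0)–2(2,1)= 2(2,0)–2(3,0)= 2(2,0)–2(3,1)= 2(2,1)–2(3,1)= 2(2,1)–2(3,2)= 2(2,1)–2(3,0)= 2(2,3)–1(3,3)≠ 2(2,3)–2(3,2)=  → 1/8 unlike.
Row 3: 2(3,0)–2(3,1)= 2(3,1)–2(3,2)= 2(3,2)–1(3,3)≠  → 1/3 unlike.
Total adjacent occupied pairs: 31; unlike-type pairs: 12.

12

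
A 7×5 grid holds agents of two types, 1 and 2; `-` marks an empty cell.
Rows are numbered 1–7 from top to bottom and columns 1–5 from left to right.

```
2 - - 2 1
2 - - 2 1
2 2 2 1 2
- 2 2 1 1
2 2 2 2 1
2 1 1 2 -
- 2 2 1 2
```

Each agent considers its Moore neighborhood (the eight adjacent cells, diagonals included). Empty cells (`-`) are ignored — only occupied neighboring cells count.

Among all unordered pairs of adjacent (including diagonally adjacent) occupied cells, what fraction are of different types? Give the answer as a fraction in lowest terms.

Scan each occupied cell's neighbors to the right and below (and the two forward diagonals) so each pair is counted once.
Row 1: 2(1,1)–2(2,1)= 2(1,4)–1(1,5)≠ 2(1,4)–2(2,4)= 2(1,4)–1(2,5)≠ 1(1,5)–1(2,5)= 1(1,5)–2(2,4)≠  → 3/6 unlike.
Row 2: 2(2,1)–2(3,1)= 2(2,1)–2(3,2)= 2(2,4)–1(2,5)≠ 2(2,4)–1(3,4)≠ 2(2,4)–2(3,5)= 2(2,4)–2(3,3)= 1(2,5)–2(3,5)≠ 1(2,5)–1(3,4)=  → 3/8 unlike.
Row 3: 2(3,1)–2(3,2)= 2(3,1)–2(4,2)= 2(3,2)–2(3,3)= 2(3,2)–2(4,2)= 2(3,2)–2(4,3)= 2(3,3)–1(3,4)≠ 2(3,3)–2(4,3)= 2(3,3)–1(4,4)≠ 2(3,3)–2(4,2)= 1(3,4)–2(3,5)≠ 1(3,4)–1(4,4)= 1(3,4)–1(4,5)= 1(3,4)–2(4,3)≠ 2(3,5)–1(4,5)≠ 2(3,5)–1(4,4)≠  → 6/15 unlike.
Row 4: 2(4,2)–2(4,3)= 2(4,2)–2(5,2)= 2(4,2)–2(5,3)= 2(4,2)–2(5,1)= 2(4,3)–1(4,4)≠ 2(4,3)–2(5,3)= 2(4,3)–2(5,4)= 2(4,3)–2(5,2)= 1(4,4)–1(4,5)= 1(4,4)–2(5,4)≠ 1(4,4)–1(5,5)= 1(4,4)–2(5,3)≠ 1(4,5)–1(5,5)= 1(4,5)–2(5,4)≠  → 4/14 unlike.
Row 5: 2(5,1)–2(5,2)= 2(5,1)–2(6,1)= 2(5,1)–1(6,2)≠ 2(5,2)–2(5,3)= 2(5,2)–1(6,2)≠ 2(5,2)–1(6,3)≠ 2(5,2)–2(6,1)= 2(5,3)–2(5,4)= 2(5,3)–1(6,3)≠ 2(5,3)–2(6,4)= 2(5,3)–1(6,2)≠ 2(5,4)–1(5,5)≠ 2(5,4)–2(6,4)= 2(5,4)–1(6,3)≠ 1(5,5)–2(6,4)≠  → 8/15 unlike.
Row 6: 2(6,1)–1(6,2)≠ 2(6,1)–2(7,2)= 1(6,2)–1(6,3)= 1(6,2)–2(7,2)≠ 1(6,2)–2(7,3)≠ 1(6,3)–2(6,4)≠ 1(6,3)–2(7,3)≠ 1(6,3)–1(7,4)= 1(6,3)–2(7,2)≠ 2(6,4)–1(7,4)≠ 2(6,4)–2(7,5)= 2(6,4)–2(7,3)=  → 7/12 unlike.
Row 7: 2(7,2)–2(7,3)= 2(7,3)–1(7,4)≠ 1(7,4)–2(7,5)≠  → 2/3 unlike.
Total adjacent occupied pairs: 73; unlike-type pairs: 33.
33/73 is already in lowest terms.

33/73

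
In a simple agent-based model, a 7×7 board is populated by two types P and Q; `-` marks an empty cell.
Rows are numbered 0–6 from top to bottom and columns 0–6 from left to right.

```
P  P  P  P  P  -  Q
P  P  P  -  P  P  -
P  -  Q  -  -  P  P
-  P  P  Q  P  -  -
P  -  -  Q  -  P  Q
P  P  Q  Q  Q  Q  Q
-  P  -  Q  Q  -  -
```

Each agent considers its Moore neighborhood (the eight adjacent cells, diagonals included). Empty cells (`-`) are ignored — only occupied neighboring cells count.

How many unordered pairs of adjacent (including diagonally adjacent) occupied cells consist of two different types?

Scan each occupied cell's neighbors to the right and below (and the two forward diagonals) so each pair is counted once.
From row 0: 1 unlike of 16 pairs (running 1/16).
From row 1: 2 unlike of 10 pairs (running 3/26).
From row 2: 2 unlike of 6 pairs (running 5/32).
From row 3: 4 unlike of 8 pairs (running 9/40).
From row 4: 4 unlike of 11 pairs (running 13/51).
From row 5: 2 unlike of 15 pairs (running 15/66).
From row 6: 0 unlike of 1 pairs (running 15/67).
Total adjacent occupied pairs: 67; unlike-type pairs: 15.

15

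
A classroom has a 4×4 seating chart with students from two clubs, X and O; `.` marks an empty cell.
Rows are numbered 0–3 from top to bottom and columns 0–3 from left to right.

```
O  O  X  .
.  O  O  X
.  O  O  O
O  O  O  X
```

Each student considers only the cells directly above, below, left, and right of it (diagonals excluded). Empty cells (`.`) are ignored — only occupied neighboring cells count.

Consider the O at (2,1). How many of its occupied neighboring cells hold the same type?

Occupied neighbors of (2,1): (1,1)=O, (3,1)=O, (2,2)=O.
Same type (O): 3 of 3.

3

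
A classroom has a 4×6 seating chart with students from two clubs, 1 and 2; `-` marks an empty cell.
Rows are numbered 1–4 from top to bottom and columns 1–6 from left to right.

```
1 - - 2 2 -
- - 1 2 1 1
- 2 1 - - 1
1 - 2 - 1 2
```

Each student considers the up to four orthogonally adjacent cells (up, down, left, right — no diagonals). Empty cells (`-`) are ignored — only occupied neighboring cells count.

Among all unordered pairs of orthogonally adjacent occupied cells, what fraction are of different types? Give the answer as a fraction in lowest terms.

7/12

Scan each occupied cell's neighbors to the right and below so each pair is counted once.
From row 1: 1 unlike of 3 pairs (running 1/3).
From row 2: 2 unlike of 5 pairs (running 3/8).
From row 3: 3 unlike of 3 pairs (running 6/11).
From row 4: 1 unlike of 1 pairs (running 7/12).
Total adjacent occupied pairs: 12; unlike-type pairs: 7.
7/12 is already in lowest terms.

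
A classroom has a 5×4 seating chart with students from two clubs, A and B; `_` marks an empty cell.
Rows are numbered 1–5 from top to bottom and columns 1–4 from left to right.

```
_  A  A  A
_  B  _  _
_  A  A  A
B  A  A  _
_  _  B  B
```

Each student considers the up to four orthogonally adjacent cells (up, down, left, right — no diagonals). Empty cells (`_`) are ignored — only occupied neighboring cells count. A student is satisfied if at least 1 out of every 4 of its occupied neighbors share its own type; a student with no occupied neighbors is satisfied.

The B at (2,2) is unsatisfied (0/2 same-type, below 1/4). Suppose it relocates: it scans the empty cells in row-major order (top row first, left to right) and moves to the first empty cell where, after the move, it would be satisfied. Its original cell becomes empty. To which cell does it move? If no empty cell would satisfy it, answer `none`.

Vacating (2,2). Empty cells in order:
  (1,1): 0/1 same-type → still unsatisfied.
  (2,1): 0/0 same-type → satisfied — stop here.

(2,1)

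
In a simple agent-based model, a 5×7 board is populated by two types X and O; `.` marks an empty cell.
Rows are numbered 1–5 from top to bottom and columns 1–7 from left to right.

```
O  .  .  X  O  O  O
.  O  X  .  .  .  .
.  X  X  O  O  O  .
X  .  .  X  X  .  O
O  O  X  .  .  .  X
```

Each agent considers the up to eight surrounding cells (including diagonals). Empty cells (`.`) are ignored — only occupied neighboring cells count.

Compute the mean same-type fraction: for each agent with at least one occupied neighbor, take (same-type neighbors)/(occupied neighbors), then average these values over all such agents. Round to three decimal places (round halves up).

(1,1)O 1/1
(1,4)X 1/2
(1,5)O 1/2
(1,6)O 2/2
(1,7)O 1/1
(2,2)O 1/4
(2,3)X 3/5
(3,2)X 3/4
(3,3)X 3/5
(3,4)O 1/5
(3,5)O 2/4
(3,6)O 2/3
(4,1)X 1/3
(4,4)X 3/5
(4,5)X 1/4
(4,7)O 1/2
(5,1)O 1/2
(5,2)O 1/3
(5,3)X 1/2
(5,7)X 0/1
Sum over 20 agents: 1/1 + 1/2 + 1/2 + 2/2 + 1/1 + 1/4 + 3/5 + 3/4 + 3/5 + 1/5 + 2/4 + 2/3 + 1/3 + 3/5 + 1/4 + 1/2 + 1/2 + 1/3 + 1/2 + 0/1 = 127/12; mean = 127/12 ÷ 20 = 127/240 = 0.529166… → 0.529.

0.529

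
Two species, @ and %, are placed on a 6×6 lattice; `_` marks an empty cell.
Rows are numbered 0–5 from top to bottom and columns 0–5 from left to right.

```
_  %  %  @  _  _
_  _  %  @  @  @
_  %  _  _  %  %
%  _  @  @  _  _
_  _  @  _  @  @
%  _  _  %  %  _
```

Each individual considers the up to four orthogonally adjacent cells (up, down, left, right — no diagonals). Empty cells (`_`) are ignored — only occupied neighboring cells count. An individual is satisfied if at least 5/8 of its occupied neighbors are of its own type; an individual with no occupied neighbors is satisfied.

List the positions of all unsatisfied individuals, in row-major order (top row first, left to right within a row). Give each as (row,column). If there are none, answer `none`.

(0,3), (1,2), (1,5), (2,4), (2,5), (4,4), (5,4)

(0,1)% 1/1 ✓
(0,2)% 2/3 ✓
(0,3)@ 1/2 ✗
(1,2)% 1/2 ✗
(1,3)@ 2/3 ✓
(1,4)@ 2/3 ✓
(1,5)@ 1/2 ✗
(2,1)% 0/0 ✓
(2,4)% 1/2 ✗
(2,5)% 1/2 ✗
(3,0)% 0/0 ✓
(3,2)@ 2/2 ✓
(3,3)@ 1/1 ✓
(4,2)@ 1/1 ✓
(4,4)@ 1/2 ✗
(4,5)@ 1/1 ✓
(5,0)% 0/0 ✓
(5,3)% 1/1 ✓
(5,4)% 1/2 ✗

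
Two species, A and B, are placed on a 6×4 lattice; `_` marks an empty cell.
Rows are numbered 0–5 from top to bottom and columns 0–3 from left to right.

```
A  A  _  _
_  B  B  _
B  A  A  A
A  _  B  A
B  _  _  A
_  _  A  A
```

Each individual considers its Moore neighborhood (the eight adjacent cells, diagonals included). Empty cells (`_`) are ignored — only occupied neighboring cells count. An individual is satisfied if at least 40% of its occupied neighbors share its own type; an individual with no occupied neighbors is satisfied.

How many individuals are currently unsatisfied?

8

Row 0: (0,0)A 1/2 ✓ · (0,1)A 1/3 ✗
Row 1: (1,1)B 2/6 ✗ · (1,2)B 1/5 ✗
Row 2: (2,0)B 1/3 ✗ · (2,1)A 2/6 ✗ · (2,2)A 3/6 ✓ · (2,3)A 2/4 ✓
Row 3: (3,0)A 1/3 ✗ · (3,2)B 0/5 ✗ · (3,3)A 3/4 ✓
Row 4: (4,0)B 0/1 ✗ · (4,3)A 3/4 ✓
Row 5: (5,2)A 2/2 ✓ · (5,3)A 2/2 ✓
Unsatisfied: (0,1), (1,1), (1,2), (2,0), (2,1), (3,0), (3,2), (4,0) — 8 in total.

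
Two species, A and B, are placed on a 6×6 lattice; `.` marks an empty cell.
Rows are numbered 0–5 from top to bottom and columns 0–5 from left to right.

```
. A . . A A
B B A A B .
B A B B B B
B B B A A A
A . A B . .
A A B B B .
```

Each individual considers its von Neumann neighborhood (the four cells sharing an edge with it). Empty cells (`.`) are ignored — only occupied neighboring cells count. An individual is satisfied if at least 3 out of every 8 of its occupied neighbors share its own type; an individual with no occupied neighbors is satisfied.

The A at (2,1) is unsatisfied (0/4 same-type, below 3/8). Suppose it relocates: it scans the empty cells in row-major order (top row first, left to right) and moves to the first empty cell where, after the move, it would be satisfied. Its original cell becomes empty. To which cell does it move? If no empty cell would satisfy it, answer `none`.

(0,0)

Vacating (2,1). Empty cells in order:
  (0,0): 1/2 same-type → satisfied — stop here.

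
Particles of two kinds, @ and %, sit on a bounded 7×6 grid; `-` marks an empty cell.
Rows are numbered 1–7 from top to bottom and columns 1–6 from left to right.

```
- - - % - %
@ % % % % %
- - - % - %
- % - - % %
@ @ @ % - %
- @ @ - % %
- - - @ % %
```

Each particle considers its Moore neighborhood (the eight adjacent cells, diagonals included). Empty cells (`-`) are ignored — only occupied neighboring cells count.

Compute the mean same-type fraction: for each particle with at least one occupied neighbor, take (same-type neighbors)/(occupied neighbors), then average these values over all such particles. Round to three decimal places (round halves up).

(1,4)% 3/3
(1,6)% 2/2
(2,1)@ 0/1
(2,2)% 1/2
(2,3)% 4/4
(2,4)% 4/4
(2,5)% 6/6
(2,6)% 3/3
(3,4)% 4/4
(3,6)% 4/4
(4,2)% 0/3
(4,5)% 5/5
(4,6)% 3/3
(5,1)@ 2/3
(5,2)@ 4/5
(5,3)@ 3/5
(5,4)% 2/4
(5,6)% 4/4
(6,2)@ 4/4
(6,3)@ 4/5
(6,5)% 5/6
(6,6)% 4/4
(7,4)@ 1/3
(7,5)% 3/4
(7,6)% 3/3
Sum over 25 particles: 3/3 + 2/2 + 0/1 + 1/2 + 4/4 + 4/4 + 6/6 + 3/3 + 4/4 + 4/4 + 0/3 + 5/5 + 3/3 + 2/3 + 4/5 + 3/5 + 2/4 + 4/4 + 4/4 + 4/5 + 5/6 + 4/4 + 1/3 + 3/4 + 3/3 = 1187/60; mean = 1187/60 ÷ 25 = 1187/1500 = 0.791333… → 0.791.

0.791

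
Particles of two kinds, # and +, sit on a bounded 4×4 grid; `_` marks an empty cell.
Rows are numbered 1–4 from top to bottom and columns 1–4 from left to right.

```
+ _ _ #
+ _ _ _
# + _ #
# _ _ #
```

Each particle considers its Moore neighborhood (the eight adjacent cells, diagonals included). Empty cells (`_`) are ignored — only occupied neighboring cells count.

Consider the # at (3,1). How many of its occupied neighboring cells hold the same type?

Occupied neighbors of (3,1): (2,1)=+, (3,2)=+, (4,1)=#.
Same type (#): 1 of 3.

1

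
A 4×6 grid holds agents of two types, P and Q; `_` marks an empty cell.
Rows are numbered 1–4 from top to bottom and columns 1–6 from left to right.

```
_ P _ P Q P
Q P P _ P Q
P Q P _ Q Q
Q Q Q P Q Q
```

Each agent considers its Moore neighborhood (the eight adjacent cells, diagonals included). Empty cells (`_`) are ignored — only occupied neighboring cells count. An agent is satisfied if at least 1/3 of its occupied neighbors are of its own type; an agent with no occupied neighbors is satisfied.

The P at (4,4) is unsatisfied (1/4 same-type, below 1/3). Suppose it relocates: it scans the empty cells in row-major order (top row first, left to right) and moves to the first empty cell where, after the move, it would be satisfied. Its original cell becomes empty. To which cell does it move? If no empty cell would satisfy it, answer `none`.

Vacating (4,4). Empty cells in order:
  (1,1): 2/3 same-type → satisfied — stop here.

(1,1)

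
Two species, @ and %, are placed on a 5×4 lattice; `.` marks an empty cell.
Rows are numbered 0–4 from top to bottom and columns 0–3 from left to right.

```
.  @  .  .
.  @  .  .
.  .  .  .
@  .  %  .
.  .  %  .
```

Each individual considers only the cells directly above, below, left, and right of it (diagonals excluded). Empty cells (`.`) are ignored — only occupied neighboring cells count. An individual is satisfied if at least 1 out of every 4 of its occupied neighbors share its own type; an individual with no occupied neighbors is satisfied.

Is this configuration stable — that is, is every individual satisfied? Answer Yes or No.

Yes

(0,1)@ 1/1 satisfied
(1,1)@ 1/1 satisfied
(3,0)@ 0/0 satisfied
(3,2)% 1/1 satisfied
(4,2)% 1/1 satisfied
All meet the threshold, so the configuration is stable.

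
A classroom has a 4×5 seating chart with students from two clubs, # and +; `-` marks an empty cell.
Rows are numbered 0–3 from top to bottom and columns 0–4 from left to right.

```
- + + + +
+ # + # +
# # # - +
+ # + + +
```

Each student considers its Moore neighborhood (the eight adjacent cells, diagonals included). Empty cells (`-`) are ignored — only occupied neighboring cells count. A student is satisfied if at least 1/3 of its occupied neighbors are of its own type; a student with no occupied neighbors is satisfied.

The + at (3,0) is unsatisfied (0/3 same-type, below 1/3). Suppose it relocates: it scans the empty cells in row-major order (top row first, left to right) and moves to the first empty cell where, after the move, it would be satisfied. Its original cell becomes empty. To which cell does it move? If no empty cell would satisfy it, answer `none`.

(0,0)

Vacating (3,0). Empty cells in order:
  (0,0): 2/3 same-type → satisfied — stop here.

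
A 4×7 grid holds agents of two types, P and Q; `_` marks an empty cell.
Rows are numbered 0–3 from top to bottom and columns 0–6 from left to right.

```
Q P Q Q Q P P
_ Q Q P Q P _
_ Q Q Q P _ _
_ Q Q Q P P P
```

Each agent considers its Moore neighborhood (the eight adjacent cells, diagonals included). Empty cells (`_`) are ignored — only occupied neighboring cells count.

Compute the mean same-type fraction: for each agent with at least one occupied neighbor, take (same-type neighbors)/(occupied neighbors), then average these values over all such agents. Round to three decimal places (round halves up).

Row 0: (0,0)Q 1/2 · (0,1)P 0/4 · (0,2)Q 3/5 · (0,3)Q 4/5 · (0,4)Q 2/5 · (0,5)P 2/4 · (0,6)P 2/2
Row 1: (1,1)Q 5/6 · (1,2)Q 6/8 · (1,3)P 1/8 · (1,4)Q 3/7 · (1,5)P 3/5
Row 2: (2,1)Q 5/5 · (2,2)Q 7/8 · (2,3)Q 5/8 · (2,4)P 4/7
Row 3: (3,1)Q 3/3 · (3,2)Q 5/5 · (3,3)Q 3/5 · (3,4)P 2/4 · (3,5)P 3/3 · (3,6)P 1/1
Sum over 22 agents: 1/2 + 0/4 + 3/5 + 4/5 + 2/5 + 2/4 + 2/2 + 5/6 + 6/8 + 1/8 + 3/7 + 3/5 + 5/5 + 7/8 + 5/8 + 4/7 + 3/3 + 5/5 + 3/5 + 2/4 + 3/3 + 1/1 = 353/24; mean = 353/24 ÷ 22 = 353/528 = 0.668560… → 0.669.

0.669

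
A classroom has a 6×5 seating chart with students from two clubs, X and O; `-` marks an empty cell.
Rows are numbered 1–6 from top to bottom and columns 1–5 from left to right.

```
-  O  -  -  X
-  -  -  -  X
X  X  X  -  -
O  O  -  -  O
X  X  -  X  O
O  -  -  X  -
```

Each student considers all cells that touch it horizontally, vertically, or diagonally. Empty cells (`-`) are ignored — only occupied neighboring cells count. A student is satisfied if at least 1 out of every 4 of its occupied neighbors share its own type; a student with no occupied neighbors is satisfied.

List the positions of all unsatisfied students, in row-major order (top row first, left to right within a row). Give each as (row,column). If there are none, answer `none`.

(1,2)O 0/0 ✓
(1,5)X 1/1 ✓
(2,5)X 1/1 ✓
(3,1)X 1/3 ✓
(3,2)X 2/4 ✓
(3,3)X 1/2 ✓
(4,1)O 1/5 ✗
(4,2)O 1/6 ✗
(4,5)O 1/2 ✓
(5,1)X 1/4 ✓
(5,2)X 1/4 ✓
(5,4)X 1/3 ✓
(5,5)O 1/3 ✓
(6,1)O 0/2 ✗
(6,4)X 1/2 ✓

(4,1), (4,2), (6,1)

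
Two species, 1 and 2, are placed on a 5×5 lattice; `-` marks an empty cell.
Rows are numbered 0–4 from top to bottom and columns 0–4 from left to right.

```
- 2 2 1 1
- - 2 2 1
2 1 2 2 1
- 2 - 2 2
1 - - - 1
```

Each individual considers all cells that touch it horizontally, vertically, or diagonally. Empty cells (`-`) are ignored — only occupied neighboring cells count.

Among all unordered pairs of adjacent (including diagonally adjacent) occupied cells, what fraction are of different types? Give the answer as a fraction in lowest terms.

17/37

Scan each occupied cell's neighbors to the right and below (and the two forward diagonals) so each pair is counted once.
From row 0: 4 unlike of 11 pairs (running 4/11).
From row 1: 4 unlike of 10 pairs (running 8/21).
From row 2: 6 unlike of 12 pairs (running 14/33).
From row 3: 3 unlike of 4 pairs (running 17/37).
Total adjacent occupied pairs: 37; unlike-type pairs: 17.
17/37 is already in lowest terms.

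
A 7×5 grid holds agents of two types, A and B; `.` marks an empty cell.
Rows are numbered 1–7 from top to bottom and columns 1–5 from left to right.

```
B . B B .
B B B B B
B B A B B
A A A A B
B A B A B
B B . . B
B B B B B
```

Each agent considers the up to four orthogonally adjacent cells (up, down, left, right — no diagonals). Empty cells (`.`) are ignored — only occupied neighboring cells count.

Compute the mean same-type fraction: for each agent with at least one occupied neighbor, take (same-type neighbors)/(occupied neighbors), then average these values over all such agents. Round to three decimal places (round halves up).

Row 1: (1,1)B 1/1 · (1,3)B 2/2 · (1,4)B 2/2
Row 2: (2,1)B 3/3 · (2,2)B 3/3 · (2,3)B 3/4 · (2,4)B 4/4 · (2,5)B 2/2
Row 3: (3,1)B 2/3 · (3,2)B 2/4 · (3,3)A 1/4 · (3,4)B 2/4 · (3,5)B 3/3
Row 4: (4,1)A 1/3 · (4,2)A 3/4 · (4,3)A 3/4 · (4,4)A 2/4 · (4,5)B 2/3
Row 5: (5,1)B 1/3 · (5,2)A 1/4 · (5,3)B 0/3 · (5,4)A 1/3 · (5,5)B 2/3
Row 6: (6,1)B 3/3 · (6,2)B 2/3 · (6,5)B 2/2
Row 7: (7,1)B 2/2 · (7,2)B 3/3 · (7,3)B 2/2 · (7,4)B 2/2 · (7,5)B 2/2
Sum over 31 agents: 1/1 + 2/2 + 2/2 + 3/3 + 3/3 + 3/4 + 4/4 + 2/2 + 2/3 + 2/4 + 1/4 + 2/4 + 3/3 + 1/3 + 3/4 + 3/4 + 2/4 + 2/3 + 1/3 + 1/4 + 0/3 + 1/3 + 2/3 + 3/3 + 2/3 + 2/2 + 2/2 + 3/3 + 2/2 + 2/2 + 2/2 = 275/12; mean = 275/12 ÷ 31 = 275/372 = 0.739247… → 0.739.

0.739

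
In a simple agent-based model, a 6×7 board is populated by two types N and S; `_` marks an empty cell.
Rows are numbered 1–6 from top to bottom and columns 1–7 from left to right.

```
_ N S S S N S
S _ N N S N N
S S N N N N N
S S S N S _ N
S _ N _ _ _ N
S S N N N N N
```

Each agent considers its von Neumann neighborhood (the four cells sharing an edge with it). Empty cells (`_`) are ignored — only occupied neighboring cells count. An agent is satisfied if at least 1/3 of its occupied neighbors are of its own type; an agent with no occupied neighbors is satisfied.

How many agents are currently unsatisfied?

5

(1,2)N 0/1 ✗
(1,3)S 1/3 ✓
(1,4)S 2/3 ✓
(1,5)S 2/3 ✓
(1,6)N 1/3 ✓
(1,7)S 0/2 ✗
(2,1)S 1/1 ✓
(2,3)N 2/3 ✓
(2,4)N 2/4 ✓
(2,5)S 1/4 ✗
(2,6)N 3/4 ✓
(2,7)N 2/3 ✓
(3,1)S 3/3 ✓
(3,2)S 2/3 ✓
(3,3)N 2/4 ✓
(3,4)N 4/4 ✓
(3,5)N 2/4 ✓
(3,6)N 3/3 ✓
(3,7)N 3/3 ✓
(4,1)S 3/3 ✓
(4,2)S 3/3 ✓
(4,3)S 1/4 ✗
(4,4)N 1/3 ✓
(4,5)S 0/2 ✗
(4,7)N 2/2 ✓
(5,1)S 2/2 ✓
(5,3)N 1/2 ✓
(5,7)N 2/2 ✓
(6,1)S 2/2 ✓
(6,2)S 1/2 ✓
(6,3)N 2/3 ✓
(6,4)N 2/2 ✓
(6,5)N 2/2 ✓
(6,6)N 2/2 ✓
(6,7)N 2/2 ✓
Unsatisfied: (1,2), (1,7), (2,5), (4,3), (4,5) — 5 in total.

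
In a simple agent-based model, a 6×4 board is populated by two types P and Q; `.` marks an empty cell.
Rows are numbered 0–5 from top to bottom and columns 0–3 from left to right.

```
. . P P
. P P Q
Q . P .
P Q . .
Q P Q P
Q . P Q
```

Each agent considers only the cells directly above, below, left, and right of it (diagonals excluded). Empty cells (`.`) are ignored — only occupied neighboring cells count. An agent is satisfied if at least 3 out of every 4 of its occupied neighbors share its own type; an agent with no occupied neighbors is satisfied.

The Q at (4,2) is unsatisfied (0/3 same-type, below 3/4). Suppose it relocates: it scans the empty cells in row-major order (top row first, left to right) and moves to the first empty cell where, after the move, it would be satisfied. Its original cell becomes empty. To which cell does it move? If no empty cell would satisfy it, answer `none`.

Vacating (4,2). Empty cells in order:
  (0,0): 0/0 same-type → satisfied — stop here.

(0,0)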